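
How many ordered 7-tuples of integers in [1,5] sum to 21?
Coefficient of x^21 in (x + x² + ... + x^5)^7. By inclusion-exclusion on dice exceeding 5: Σ_j (-1)^j C(7,j)·C(21-1-5j, 6) = C(7,0)·C(20,6) - C(7,1)·C(15,6) + C(7,2)·C(10,6) = 1·38760 - 7·5005 + 21·210 = 8135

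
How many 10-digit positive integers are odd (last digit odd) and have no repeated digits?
Last∈{1,3,5,7,9}. Last=0: 0. Last nonzero: 5×8×P(8,8) = 1612800. Total = 1612800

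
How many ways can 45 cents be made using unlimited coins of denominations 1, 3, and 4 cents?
Coefficient of x^45 in 1/(1-x^1) · 1/(1-x^3) · 1/(1-x^4). Case on j = number of 4-cent coins (j = 0..11); remainder r = 45 - 4j is made from {1,3} in ⌊r/3⌋+1 ways. r = 45, 41, 37, 33, 29, 25, 21, 17, 13, 9, 5, 1 → 16 + 14 + 13 + 12 + 10 + 9 + 8 + 6 + 5 + 4 + 2 + 1 = 100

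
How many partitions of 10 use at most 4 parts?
By conjugation, equals partitions of 10 into parts ≤ 4. Let r_j(i) = number of partitions of i into parts ≤ j, for i = 0..10. r_1(i) = 1 for all i; r_j(i) = r_{j-1}(i) + r_j(i-j). Rows j = 2..4: ≤2: 1 1 2 2 3 3 4 4 5 5 6; ≤3: 1 1 2 3 4 5 7 8 10 12 14; ≤4: 1 1 2 3 5 6 9 11 15 18 23. r_4(10) = 23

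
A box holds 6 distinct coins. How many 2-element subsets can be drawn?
C(6,2) = 6!/(2!×4!) = 15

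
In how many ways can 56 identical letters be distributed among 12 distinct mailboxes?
C(56+12-1, 12-1) = C(67, 11) = 1285063345176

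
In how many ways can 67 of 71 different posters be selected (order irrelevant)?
C(71,67) = 71!/(67!×4!) = 971635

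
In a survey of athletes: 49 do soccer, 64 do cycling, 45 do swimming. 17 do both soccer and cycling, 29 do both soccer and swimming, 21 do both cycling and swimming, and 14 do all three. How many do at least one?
|A∪B∪C| = 49+64+45-17-29-21+14 = 105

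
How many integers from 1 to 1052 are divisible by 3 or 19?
⌊1052/3⌋ + ⌊1052/19⌋ - ⌊1052/57⌋ = 350 + 55 - 18 = 387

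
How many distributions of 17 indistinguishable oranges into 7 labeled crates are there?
C(17+7-1, 7-1) = C(23, 6) = 100947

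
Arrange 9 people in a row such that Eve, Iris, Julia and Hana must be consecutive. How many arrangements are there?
Treat the 4 as one block: (9-4+1)! × 4! = 720 × 24 = 17280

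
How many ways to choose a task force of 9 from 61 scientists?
C(61,9) = 61!/(9!×52!) = 17341763505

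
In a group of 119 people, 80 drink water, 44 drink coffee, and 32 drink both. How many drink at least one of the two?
|A∪B| = |A| + |B| - |A∩B| = 80 + 44 - 32 = 92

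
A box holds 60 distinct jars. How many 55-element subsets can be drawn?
C(60,55) = 60!/(55!×5!) = 5461512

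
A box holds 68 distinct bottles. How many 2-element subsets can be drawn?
C(68,2) = 68!/(2!×66!) = 2278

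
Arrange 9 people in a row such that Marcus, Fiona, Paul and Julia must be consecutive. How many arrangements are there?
Treat the 4 as one block: (9-4+1)! × 4! = 720 × 24 = 17280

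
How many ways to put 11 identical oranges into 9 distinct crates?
C(11+9-1, 9-1) = C(19, 8) = 75582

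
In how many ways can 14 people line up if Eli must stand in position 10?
Fix one position: (14-1)! = 6227020800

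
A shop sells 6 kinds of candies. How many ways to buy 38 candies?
C(38+6-1, 6-1) = C(43, 5) = 962598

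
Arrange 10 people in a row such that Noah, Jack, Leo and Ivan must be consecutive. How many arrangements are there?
Treat the 4 as one block: (10-4+1)! × 4! = 5040 × 24 = 120960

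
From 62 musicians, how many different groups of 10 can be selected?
C(62,10) = 62!/(10!×52!) = 107518933731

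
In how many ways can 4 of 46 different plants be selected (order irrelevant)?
C(46,4) = 46!/(4!×42!) = 163185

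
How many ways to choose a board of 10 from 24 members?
C(24,10) = 24!/(10!×14!) = 1961256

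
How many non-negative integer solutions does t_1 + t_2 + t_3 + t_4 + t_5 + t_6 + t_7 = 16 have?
C(16+7-1, 7-1) = C(22, 6) = 74613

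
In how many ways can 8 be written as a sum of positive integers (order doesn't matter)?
Pentagonal recurrence p(n) = p(n-1) + p(n-2) - p(n-5) - p(n-7) + p(n-12) + p(n-15) - ... gives p(0..7) = 1, 1, 2, 3, 5, 7, 11, 15. p(8) = p(7) + p(6) - p(3) - p(1) = 15 + 11 - 3 - 1 = 22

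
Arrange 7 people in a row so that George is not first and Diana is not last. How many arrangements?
By inclusion-exclusion: 7! - 2×(7-1)! + (7-2)! = 5040 - 1440 + 120 = 3720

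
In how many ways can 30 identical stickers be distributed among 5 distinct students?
C(30+5-1, 5-1) = C(34, 4) = 46376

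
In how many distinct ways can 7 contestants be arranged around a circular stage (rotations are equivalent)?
Circular: fix one position, arrange the rest. (7-1)! = 720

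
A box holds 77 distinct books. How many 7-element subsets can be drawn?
C(77,7) = 77!/(7!×70!) = 2404808340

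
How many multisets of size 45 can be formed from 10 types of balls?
C(45+10-1, 10-1) = C(54, 9) = 5317936260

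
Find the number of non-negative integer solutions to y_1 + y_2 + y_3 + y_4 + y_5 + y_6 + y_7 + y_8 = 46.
C(46+8-1, 8-1) = C(53, 7) = 154143080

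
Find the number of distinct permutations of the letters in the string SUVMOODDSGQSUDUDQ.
17! / (3! × 1! × 1! × 4! × 1! × 2! × 3! × 2!) = 102918816000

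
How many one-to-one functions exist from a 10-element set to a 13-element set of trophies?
P(13,10) = 13!/(13-10)! = 1037836800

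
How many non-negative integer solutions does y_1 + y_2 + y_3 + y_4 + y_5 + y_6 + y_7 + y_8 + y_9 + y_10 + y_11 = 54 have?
C(54+11-1, 11-1) = C(64, 10) = 151473214816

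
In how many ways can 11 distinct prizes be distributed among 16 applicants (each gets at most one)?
P(16,11) = 16!/(16-11)! = 174356582400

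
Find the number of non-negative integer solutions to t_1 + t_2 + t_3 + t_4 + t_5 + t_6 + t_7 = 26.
C(26+7-1, 7-1) = C(32, 6) = 906192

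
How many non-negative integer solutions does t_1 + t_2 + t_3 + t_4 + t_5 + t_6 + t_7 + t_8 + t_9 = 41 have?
C(41+9-1, 9-1) = C(49, 8) = 450978066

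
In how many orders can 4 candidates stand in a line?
4! = 24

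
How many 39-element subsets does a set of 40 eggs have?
C(40,39) = 40!/(39!×1!) = 40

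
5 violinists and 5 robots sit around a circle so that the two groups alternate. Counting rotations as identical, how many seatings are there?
Fix one of the violinists: (5-1)! ways for the remaining violinists, × 5! ways for the robots = 24 × 120 = 2880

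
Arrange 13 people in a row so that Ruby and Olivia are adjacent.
Treat as block: (13-1)! × 2! = 479001600 × 2 = 958003200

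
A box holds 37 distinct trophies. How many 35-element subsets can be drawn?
C(37,35) = 37!/(35!×2!) = 666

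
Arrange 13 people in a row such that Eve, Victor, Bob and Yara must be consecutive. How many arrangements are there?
Treat the 4 as one block: (13-4+1)! × 4! = 3628800 × 24 = 87091200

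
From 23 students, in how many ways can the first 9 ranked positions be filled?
P(23,9) = 23!/(23-9)! = 296541907200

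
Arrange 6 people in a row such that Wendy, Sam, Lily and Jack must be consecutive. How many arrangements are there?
Treat the 4 as one block: (6-4+1)! × 4! = 6 × 24 = 144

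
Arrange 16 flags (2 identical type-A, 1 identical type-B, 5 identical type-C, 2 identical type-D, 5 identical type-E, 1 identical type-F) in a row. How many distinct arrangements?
16! / (2! × 1! × 5! × 2! × 5! × 1!) = 363242880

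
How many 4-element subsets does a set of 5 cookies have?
C(5,4) = 5!/(4!×1!) = 5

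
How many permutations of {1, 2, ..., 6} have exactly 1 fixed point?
Choose the 1 fixed point C(6,1) = 6, derange the rest: !5 = Σ_{j=0}^{5} (-1)^j·5!/j! = 120 - 120 + 60 - 20 + 5 - 1 = 44. Product = 6 × 44 = 264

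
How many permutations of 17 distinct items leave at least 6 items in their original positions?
Exactly j fixed points: C(17,j)·!(17-j); sum over j ≥ 6 (derangement numbers via !m = (m-1)·(!(m-1) + !(m-2)): !0..!11 = 1, 0, 1, 2, 9, 44, 265, 1854, 14833, 133496, 1334961, 14684570). Σ_{j=6}^{17} C(17,j)·!(17-j) = C(17,6)·!11 + C(17,7)·!10 + C(17,8)·!9 + C(17,9)·!8 + C(17,10)·!7 + C(17,11)·!6 + C(17,12)·!5 + C(17,13)·!4 + C(17,14)·!3 + C(17,15)·!2 + C(17,16)·!1 + C(17,17)·!0 = 12376·14684570 + 19448·1334961 + 24310·133496 + 24310·14833 + 19448·1854 + 12376·265 + 6188·44 + 2380·9 + 680·2 + 136·1 + 17·0 + 1·1 = 211344069259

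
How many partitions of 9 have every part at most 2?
Let r_j(i) = number of partitions of i into parts ≤ j, for i = 0..9. r_1(i) = 1 for all i; r_j(i) = r_{j-1}(i) + r_j(i-j). Rows j = 2..2: ≤2: 1 1 2 2 3 3 4 4 5 5. r_2(9) = 5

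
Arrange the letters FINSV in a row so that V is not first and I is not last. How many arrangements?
By inclusion-exclusion: 5! - 2×(5-1)! + (5-2)! = 120 - 48 + 6 = 78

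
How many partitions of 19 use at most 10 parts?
By conjugation, equals partitions of 19 into parts ≤ 10. Let r_j(i) = number of partitions of i into parts ≤ j, for i = 0..19. r_1(i) = 1 for all i; r_j(i) = r_{j-1}(i) + r_j(i-j). Rows j = 2..10: ≤2: 1 1 2 2 3 3 4 4 5 5 6 6 7 7 8 8 9 9 10 10; ≤3: 1 1 2 3 4 5 7 8 10 12 14 16 19 21 24 27 30 33 37 40; ≤4: 1 1 2 3 5 6 9 11 15 18 23 27 34 39 47 54 64 72 84 94; ≤5: 1 1 2 3 5 7 10 13 18 23 30 37 47 57 70 84 101 119 141 164; ≤6: 1 1 2 3 5 7 11 14 20 26 35 44 58 71 90 110 136 163 199 235; ≤7: 1 1 2 3 5 7 11 15 21 28 38 49 65 82 105 131 164 201 248 300; ≤8: 1 1 2 3 5 7 11 15 22 29 40 52 70 89 116 146 186 230 288 352; ≤9: 1 1 2 3 5 7 11 15 22 30 41 54 73 94 123 157 201 252 318 393; ≤10: 1 1 2 3 5 7 11 15 22 30 42 55 75 97 128 164 212 267 340 423. r_10(19) = 423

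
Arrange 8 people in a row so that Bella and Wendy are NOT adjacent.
Total - adjacent = 8! - (8-1)!×2 = 40320 - 10080 = 30240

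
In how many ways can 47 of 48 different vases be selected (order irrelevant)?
C(48,47) = 48!/(47!×1!) = 48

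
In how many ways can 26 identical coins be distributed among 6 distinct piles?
C(26+6-1, 6-1) = C(31, 5) = 169911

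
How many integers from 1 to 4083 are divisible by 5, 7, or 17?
⌊4083/5⌋+⌊4083/7⌋+⌊4083/17⌋ - ⌊4083/35⌋-⌊4083/85⌋-⌊4083/119⌋ + ⌊4083/595⌋ = 816+583+240 - 116-48-34 + 6 = 1447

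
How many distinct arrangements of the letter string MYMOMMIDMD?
10! / (1! × 2! × 5! × 1! × 1!) = 15120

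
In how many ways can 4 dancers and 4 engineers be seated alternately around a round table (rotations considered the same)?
Fix one of the dancers: (4-1)! ways for the remaining dancers, × 4! ways for the engineers = 6 × 24 = 144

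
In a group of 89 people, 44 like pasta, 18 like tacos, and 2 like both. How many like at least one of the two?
|A∪B| = |A| + |B| - |A∩B| = 44 + 18 - 2 = 60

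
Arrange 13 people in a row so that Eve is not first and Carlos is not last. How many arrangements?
By inclusion-exclusion: 13! - 2×(13-1)! + (13-2)! = 6227020800 - 958003200 + 39916800 = 5308934400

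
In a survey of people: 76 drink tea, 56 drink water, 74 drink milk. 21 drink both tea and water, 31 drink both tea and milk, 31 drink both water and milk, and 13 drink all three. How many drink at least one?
|A∪B∪C| = 76+56+74-21-31-31+13 = 136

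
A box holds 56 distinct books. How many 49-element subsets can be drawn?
C(56,49) = 56!/(49!×7!) = 231917400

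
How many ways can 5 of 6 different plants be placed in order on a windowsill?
P(6,5) = 6!/(6-5)! = 720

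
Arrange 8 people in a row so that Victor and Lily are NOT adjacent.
Total - adjacent = 8! - (8-1)!×2 = 40320 - 10080 = 30240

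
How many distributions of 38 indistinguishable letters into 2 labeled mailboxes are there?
C(38+2-1, 2-1) = C(39, 1) = 39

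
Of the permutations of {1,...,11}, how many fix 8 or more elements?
Exactly j fixed points: C(11,j)·!(11-j); sum over j ≥ 8 (derangement numbers via !m = (m-1)·(!(m-1) + !(m-2)): !0..!3 = 1, 0, 1, 2). Σ_{j=8}^{11} C(11,j)·!(11-j) = C(11,8)·!3 + C(11,9)·!2 + C(11,10)·!1 + C(11,11)·!0 = 165·2 + 55·1 + 11·0 + 1·1 = 386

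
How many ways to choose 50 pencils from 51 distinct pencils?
C(51,50) = 51!/(50!×1!) = 51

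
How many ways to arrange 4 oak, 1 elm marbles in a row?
5! / (4! × 1!) = 5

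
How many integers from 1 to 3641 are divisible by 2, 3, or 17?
⌊3641/2⌋+⌊3641/3⌋+⌊3641/17⌋ - ⌊3641/6⌋-⌊3641/34⌋-⌊3641/51⌋ + ⌊3641/102⌋ = 1820+1213+214 - 606-107-71 + 35 = 2498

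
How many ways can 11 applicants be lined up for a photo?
11! = 39916800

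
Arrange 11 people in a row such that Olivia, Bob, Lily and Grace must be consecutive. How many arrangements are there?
Treat the 4 as one block: (11-4+1)! × 4! = 40320 × 24 = 967680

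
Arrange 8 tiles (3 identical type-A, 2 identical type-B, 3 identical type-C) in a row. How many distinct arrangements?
8! / (3! × 2! × 3!) = 560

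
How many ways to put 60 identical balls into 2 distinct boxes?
C(60+2-1, 2-1) = C(61, 1) = 61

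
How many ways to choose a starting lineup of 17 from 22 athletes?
C(22,17) = 22!/(17!×5!) = 26334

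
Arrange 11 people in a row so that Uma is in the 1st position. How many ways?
Fix one position: (11-1)! = 3628800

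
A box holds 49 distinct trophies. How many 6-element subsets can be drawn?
C(49,6) = 49!/(6!×43!) = 13983816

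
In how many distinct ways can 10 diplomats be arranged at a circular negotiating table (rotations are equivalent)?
Circular: fix one position, arrange the rest. (10-1)! = 362880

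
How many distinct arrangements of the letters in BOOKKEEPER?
10! / (1! × 2! × 2! × 3! × 1! × 1!) = 151200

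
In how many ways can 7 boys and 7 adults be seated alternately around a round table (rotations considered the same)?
Fix one of the boys: (7-1)! ways for the remaining boys, × 7! ways for the adults = 720 × 5040 = 3628800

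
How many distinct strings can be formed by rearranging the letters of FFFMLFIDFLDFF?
13! / (1! × 7! × 2! × 1! × 2!) = 308880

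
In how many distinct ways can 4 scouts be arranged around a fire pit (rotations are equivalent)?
Circular: fix one position, arrange the rest. (4-1)! = 6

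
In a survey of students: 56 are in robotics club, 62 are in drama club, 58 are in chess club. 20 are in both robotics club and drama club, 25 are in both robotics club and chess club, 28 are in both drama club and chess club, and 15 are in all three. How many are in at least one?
|A∪B∪C| = 56+62+58-20-25-28+15 = 118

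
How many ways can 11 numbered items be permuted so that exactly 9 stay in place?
Choose the 9 fixed points C(11,9) = 55, derange the rest: !2 = Σ_{j=0}^{2} (-1)^j·2!/j! = 2 - 2 + 1 = 1. Product = 55 × 1 = 55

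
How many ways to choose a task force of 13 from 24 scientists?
C(24,13) = 24!/(13!×11!) = 2496144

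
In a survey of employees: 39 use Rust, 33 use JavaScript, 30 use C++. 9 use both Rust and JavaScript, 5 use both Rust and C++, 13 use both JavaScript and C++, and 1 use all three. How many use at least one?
|A∪B∪C| = 39+33+30-9-5-13+1 = 76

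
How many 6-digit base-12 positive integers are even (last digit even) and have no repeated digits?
Last∈{0,2,4,6,8,10}. Last=0: 55440. Last nonzero: 5×10×P(10,4) = 252000. Total = 307440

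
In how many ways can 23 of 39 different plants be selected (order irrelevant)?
C(39,23) = 39!/(23!×16!) = 37711260990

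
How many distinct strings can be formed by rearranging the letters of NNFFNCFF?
8! / (3! × 1! × 4!) = 280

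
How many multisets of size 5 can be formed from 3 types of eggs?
C(5+3-1, 3-1) = C(7, 2) = 21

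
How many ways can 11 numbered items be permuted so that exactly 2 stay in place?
Choose the 2 fixed points C(11,2) = 55, derange the rest: !9 = Σ_{j=0}^{9} (-1)^j·9!/j! = 362880 - 362880 + 181440 - 60480 + 15120 - 3024 + 504 - 72 + 9 - 1 = 133496. Product = 55 × 133496 = 7342280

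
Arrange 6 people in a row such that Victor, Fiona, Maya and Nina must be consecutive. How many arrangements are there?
Treat the 4 as one block: (6-4+1)! × 4! = 6 × 24 = 144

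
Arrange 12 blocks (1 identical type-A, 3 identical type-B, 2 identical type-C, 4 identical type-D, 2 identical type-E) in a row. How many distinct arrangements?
12! / (1! × 3! × 2! × 4! × 2!) = 831600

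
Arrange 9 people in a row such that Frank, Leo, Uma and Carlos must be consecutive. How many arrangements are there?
Treat the 4 as one block: (9-4+1)! × 4! = 720 × 24 = 17280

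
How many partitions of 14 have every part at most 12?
Let r_j(i) = number of partitions of i into parts ≤ j, for i = 0..14. r_1(i) = 1 for all i; r_j(i) = r_{j-1}(i) + r_j(i-j). Rows j = 2..12: ≤2: 1 1 2 2 3 3 4 4 5 5 6 6 7 7 8; ≤3: 1 1 2 3 4 5 7 8 10 12 14 16 19 21 24; ≤4: 1 1 2 3 5 6 9 11 15 18 23 27 34 39 47; ≤5: 1 1 2 3 5 7 10 13 18 23 30 37 47 57 70; ≤6: 1 1 2 3 5 7 11 14 20 26 35 44 58 71 90; ≤7: 1 1 2 3 5 7 11 15 21 28 38 49 65 82 105; ≤8: 1 1 2 3 5 7 11 15 22 29 40 52 70 89 116; ≤9: 1 1 2 3 5 7 11 15 22 30 41 54 73 94 123; ≤10: 1 1 2 3 5 7 11 15 22 30 42 55 75 97 128; ≤11: 1 1 2 3 5 7 11 15 22 30 42 56 76 99 131; ≤12: 1 1 2 3 5 7 11 15 22 30 42 56 77 100 133. r_12(14) = 133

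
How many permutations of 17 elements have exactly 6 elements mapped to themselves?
Choose the 6 fixed points C(17,6) = 12376, derange the rest: !11 = Σ_{j=0}^{11} (-1)^j·11!/j! = 39916800 - 39916800 + 19958400 - 6652800 + 1663200 - 332640 + 55440 - 7920 + 990 - 110 + 11 - 1 = 14684570. Product = 12376 × 14684570 = 181736238320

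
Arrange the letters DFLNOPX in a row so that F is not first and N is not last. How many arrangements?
By inclusion-exclusion: 7! - 2×(7-1)! + (7-2)! = 5040 - 1440 + 120 = 3720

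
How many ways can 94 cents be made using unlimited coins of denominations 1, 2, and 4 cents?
Coefficient of x^94 in 1/(1-x^1) · 1/(1-x^2) · 1/(1-x^4). Case on j = number of 4-cent coins (j = 0..23); remainder r = 94 - 4j is made from {1,2} in ⌊r/2⌋+1 ways. r = 94, 90, 86, 82, 78, 74, 70, 66, 62, 58, 54, 50, 46, 42, 38, 34, 30, 26, 22, 18, 14, 10, 6, 2 → 48 + 46 + 44 + 42 + 40 + 38 + 36 + 34 + 32 + 30 + 28 + 26 + 24 + 22 + 20 + 18 + 16 + 14 + 12 + 10 + 8 + 6 + 4 + 2 = 600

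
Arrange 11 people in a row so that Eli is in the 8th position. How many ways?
Fix one position: (11-1)! = 3628800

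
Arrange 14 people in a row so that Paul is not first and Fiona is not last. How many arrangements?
By inclusion-exclusion: 14! - 2×(14-1)! + (14-2)! = 87178291200 - 12454041600 + 479001600 = 75203251200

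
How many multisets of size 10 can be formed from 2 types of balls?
C(10+2-1, 2-1) = C(11, 1) = 11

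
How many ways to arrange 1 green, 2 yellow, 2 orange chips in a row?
5! / (1! × 2! × 2!) = 30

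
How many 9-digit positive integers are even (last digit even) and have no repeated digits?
Last∈{0,2,4,6,8}. Last=0: 362880. Last nonzero: 4×8×P(8,7) = 1290240. Total = 1653120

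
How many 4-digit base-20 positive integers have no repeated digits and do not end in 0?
Last digit: 19 nonzero choices. First digit: 18 (nonzero, ≠last). Middle 2: P(18,2) = 306. Total = 104652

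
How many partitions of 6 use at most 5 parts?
By conjugation, equals partitions of 6 into parts ≤ 5. Let r_j(i) = number of partitions of i into parts ≤ j, for i = 0..6. r_1(i) = 1 for all i; r_j(i) = r_{j-1}(i) + r_j(i-j). Rows j = 2..5: ≤2: 1 1 2 2 3 3 4; ≤3: 1 1 2 3 4 5 7; ≤4: 1 1 2 3 5 6 9; ≤5: 1 1 2 3 5 7 10. r_5(6) = 10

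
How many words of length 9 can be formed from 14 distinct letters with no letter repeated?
P(14,9) = 14!/(14-9)! = 726485760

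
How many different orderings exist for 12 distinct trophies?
12! = 479001600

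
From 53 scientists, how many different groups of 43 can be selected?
C(53,43) = 53!/(43!×10!) = 19499099620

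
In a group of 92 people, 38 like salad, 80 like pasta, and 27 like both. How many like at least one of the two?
|A∪B| = |A| + |B| - |A∩B| = 38 + 80 - 27 = 91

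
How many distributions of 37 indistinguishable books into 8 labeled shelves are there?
C(37+8-1, 8-1) = C(44, 7) = 38320568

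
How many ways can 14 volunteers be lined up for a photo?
14! = 87178291200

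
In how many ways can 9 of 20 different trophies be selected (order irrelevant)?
C(20,9) = 20!/(9!×11!) = 167960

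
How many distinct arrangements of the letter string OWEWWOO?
7! / (3! × 3! × 1!) = 140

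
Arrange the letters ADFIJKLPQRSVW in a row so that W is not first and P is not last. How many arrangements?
By inclusion-exclusion: 13! - 2×(13-1)! + (13-2)! = 6227020800 - 958003200 + 39916800 = 5308934400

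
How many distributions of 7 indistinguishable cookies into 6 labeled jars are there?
C(7+6-1, 6-1) = C(12, 5) = 792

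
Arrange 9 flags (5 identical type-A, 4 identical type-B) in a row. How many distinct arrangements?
9! / (5! × 4!) = 126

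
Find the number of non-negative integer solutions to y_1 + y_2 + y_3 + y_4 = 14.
C(14+4-1, 4-1) = C(17, 3) = 680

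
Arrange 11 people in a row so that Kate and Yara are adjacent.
Treat as block: (11-1)! × 2! = 3628800 × 2 = 7257600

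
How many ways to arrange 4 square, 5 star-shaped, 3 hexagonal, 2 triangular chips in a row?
14! / (4! × 5! × 3! × 2!) = 2522520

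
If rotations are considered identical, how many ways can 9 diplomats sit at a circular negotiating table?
Circular: fix one position, arrange the rest. (9-1)! = 40320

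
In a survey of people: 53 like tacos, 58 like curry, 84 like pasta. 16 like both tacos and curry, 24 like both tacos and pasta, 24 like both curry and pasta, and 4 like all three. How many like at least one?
|A∪B∪C| = 53+58+84-16-24-24+4 = 135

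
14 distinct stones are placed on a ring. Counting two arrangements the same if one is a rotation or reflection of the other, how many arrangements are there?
(14-1)!/2 = 6227020800/2 = 3113510400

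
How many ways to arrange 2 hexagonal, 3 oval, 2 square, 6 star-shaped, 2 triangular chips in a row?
15! / (2! × 3! × 2! × 6! × 2!) = 37837800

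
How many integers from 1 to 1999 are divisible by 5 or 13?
⌊1999/5⌋ + ⌊1999/13⌋ - ⌊1999/65⌋ = 399 + 153 - 30 = 522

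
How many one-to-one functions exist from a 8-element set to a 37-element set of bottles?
P(37,8) = 37!/(37-8)! = 1556675366400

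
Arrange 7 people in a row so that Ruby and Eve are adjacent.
Treat as block: (7-1)! × 2! = 720 × 2 = 1440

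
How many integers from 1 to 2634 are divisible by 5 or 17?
⌊2634/5⌋ + ⌊2634/17⌋ - ⌊2634/85⌋ = 526 + 154 - 30 = 650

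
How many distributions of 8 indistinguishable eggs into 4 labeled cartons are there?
C(8+4-1, 4-1) = C(11, 3) = 165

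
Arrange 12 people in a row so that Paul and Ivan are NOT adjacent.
Total - adjacent = 12! - (12-1)!×2 = 479001600 - 79833600 = 399168000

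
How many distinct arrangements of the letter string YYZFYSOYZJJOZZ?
14! / (2! × 2! × 4! × 4! × 1! × 1!) = 37837800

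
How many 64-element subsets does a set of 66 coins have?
C(66,64) = 66!/(64!×2!) = 2145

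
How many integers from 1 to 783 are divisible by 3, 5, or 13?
⌊783/3⌋+⌊783/5⌋+⌊783/13⌋ - ⌊783/15⌋-⌊783/39⌋-⌊783/65⌋ + ⌊783/195⌋ = 261+156+60 - 52-20-12 + 4 = 397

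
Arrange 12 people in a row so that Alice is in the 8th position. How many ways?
Fix one position: (12-1)! = 39916800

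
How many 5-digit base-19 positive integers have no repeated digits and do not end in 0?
Last digit: 18 nonzero choices. First digit: 17 (nonzero, ≠last). Middle 3: P(17,3) = 4080. Total = 1248480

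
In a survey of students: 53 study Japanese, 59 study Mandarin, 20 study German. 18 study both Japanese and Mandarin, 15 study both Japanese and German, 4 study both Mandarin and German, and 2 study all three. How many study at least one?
|A∪B∪C| = 53+59+20-18-15-4+2 = 97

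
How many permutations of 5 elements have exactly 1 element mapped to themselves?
Choose the 1 fixed point C(5,1) = 5, derange the rest: !4 = Σ_{j=0}^{4} (-1)^j·4!/j! = 24 - 24 + 12 - 4 + 1 = 9. Product = 5 × 9 = 45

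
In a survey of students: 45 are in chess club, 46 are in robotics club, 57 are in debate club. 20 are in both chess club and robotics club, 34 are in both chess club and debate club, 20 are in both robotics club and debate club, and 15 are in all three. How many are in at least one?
|A∪B∪C| = 45+46+57-20-34-20+15 = 89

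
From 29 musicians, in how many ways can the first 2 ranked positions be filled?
P(29,2) = 29!/(29-2)! = 812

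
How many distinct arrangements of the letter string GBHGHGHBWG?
10! / (2! × 4! × 1! × 3!) = 12600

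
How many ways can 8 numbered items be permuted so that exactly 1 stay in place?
Choose the 1 fixed point C(8,1) = 8, derange the rest: !7 = Σ_{j=0}^{7} (-1)^j·7!/j! = 5040 - 5040 + 2520 - 840 + 210 - 42 + 7 - 1 = 1854. Product = 8 × 1854 = 14832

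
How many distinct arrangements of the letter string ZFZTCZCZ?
8! / (4! × 1! × 1! × 2!) = 840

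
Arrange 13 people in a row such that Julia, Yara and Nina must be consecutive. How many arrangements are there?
Treat the 3 as one block: (13-3+1)! × 3! = 39916800 × 6 = 239500800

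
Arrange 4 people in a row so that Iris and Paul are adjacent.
Treat as block: (4-1)! × 2! = 6 × 2 = 12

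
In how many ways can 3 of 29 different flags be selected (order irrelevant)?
C(29,3) = 29!/(3!×26!) = 3654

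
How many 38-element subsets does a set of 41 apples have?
C(41,38) = 41!/(38!×3!) = 10660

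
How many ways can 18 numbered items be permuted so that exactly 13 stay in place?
Choose the 13 fixed points C(18,13) = 8568, derange the rest: !5 = Σ_{j=0}^{5} (-1)^j·5!/j! = 120 - 120 + 60 - 20 + 5 - 1 = 44. Product = 8568 × 44 = 376992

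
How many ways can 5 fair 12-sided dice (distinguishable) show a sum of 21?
Coefficient of x^21 in (x + x² + ... + x^12)^5. By inclusion-exclusion on dice exceeding 12: Σ_j (-1)^j C(5,j)·C(21-1-12j, 4) = C(5,0)·C(20,4) - C(5,1)·C(8,4) = 1·4845 - 5·70 = 4495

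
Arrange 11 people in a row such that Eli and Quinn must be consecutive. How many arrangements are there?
Treat the 2 as one block: (11-2+1)! × 2! = 3628800 × 2 = 7257600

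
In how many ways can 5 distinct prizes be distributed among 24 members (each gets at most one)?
P(24,5) = 24!/(24-5)! = 5100480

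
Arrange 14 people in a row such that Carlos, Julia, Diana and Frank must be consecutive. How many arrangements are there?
Treat the 4 as one block: (14-4+1)! × 4! = 39916800 × 24 = 958003200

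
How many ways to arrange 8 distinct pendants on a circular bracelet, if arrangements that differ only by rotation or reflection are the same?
(8-1)!/2 = 5040/2 = 2520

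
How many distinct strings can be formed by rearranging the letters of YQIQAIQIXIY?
11! / (4! × 1! × 2! × 1! × 3!) = 138600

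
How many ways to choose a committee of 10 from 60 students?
C(60,10) = 60!/(10!×50!) = 75394027566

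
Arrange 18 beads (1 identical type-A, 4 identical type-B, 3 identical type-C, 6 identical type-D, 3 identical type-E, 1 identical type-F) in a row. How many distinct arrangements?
18! / (1! × 4! × 3! × 6! × 3! × 1!) = 10291881600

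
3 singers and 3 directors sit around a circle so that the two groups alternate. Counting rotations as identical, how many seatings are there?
Fix one of the singers: (3-1)! ways for the remaining singers, × 3! ways for the directors = 2 × 6 = 12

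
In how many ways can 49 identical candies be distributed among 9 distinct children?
C(49+9-1, 9-1) = C(57, 8) = 1652411475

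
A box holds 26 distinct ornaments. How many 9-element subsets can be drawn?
C(26,9) = 26!/(9!×17!) = 3124550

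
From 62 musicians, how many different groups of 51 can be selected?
C(62,51) = 62!/(51!×11!) = 508271323092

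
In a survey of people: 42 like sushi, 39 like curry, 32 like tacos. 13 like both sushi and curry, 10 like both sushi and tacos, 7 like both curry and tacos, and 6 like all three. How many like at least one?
|A∪B∪C| = 42+39+32-13-10-7+6 = 89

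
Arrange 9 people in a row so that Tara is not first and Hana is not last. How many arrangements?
By inclusion-exclusion: 9! - 2×(9-1)! + (9-2)! = 362880 - 80640 + 5040 = 287280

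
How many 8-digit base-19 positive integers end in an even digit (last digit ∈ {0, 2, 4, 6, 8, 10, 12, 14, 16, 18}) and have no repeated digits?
Last∈{0,2,4,6,8,10,12,14,16,18}. Last=0: 160392960. Last nonzero: 9×17×P(17,6) = 1363340160. Total = 1523733120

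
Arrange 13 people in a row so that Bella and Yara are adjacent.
Treat as block: (13-1)! × 2! = 479001600 × 2 = 958003200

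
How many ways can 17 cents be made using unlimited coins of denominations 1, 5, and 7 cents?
Coefficient of x^17 in 1/(1-x^1) · 1/(1-x^5) · 1/(1-x^7). Case on j = number of 7-cent coins (j = 0..2); remainder r = 17 - 7j is made from {1,5} in ⌊r/5⌋+1 ways. r = 17, 10, 3 → 4 + 3 + 1 = 8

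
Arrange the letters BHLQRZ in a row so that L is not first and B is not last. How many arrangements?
By inclusion-exclusion: 6! - 2×(6-1)! + (6-2)! = 720 - 240 + 24 = 504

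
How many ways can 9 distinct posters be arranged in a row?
9! = 362880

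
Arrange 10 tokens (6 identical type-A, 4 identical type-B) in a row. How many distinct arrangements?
10! / (6! × 4!) = 210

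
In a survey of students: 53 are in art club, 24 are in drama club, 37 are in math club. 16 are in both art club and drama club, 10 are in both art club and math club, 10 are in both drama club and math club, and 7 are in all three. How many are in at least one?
|A∪B∪C| = 53+24+37-16-10-10+7 = 85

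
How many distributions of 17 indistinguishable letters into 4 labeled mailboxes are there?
C(17+4-1, 4-1) = C(20, 3) = 1140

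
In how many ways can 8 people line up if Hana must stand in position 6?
Fix one position: (8-1)! = 5040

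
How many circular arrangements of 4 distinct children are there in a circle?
Circular: fix one position, arrange the rest. (4-1)! = 6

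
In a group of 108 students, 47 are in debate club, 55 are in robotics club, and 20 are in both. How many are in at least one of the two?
|A∪B| = |A| + |B| - |A∩B| = 47 + 55 - 20 = 82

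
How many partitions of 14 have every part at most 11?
Let r_j(i) = number of partitions of i into parts ≤ j, for i = 0..14. r_1(i) = 1 for all i; r_j(i) = r_{j-1}(i) + r_j(i-j). Rows j = 2..11: ≤2: 1 1 2 2 3 3 4 4 5 5 6 6 7 7 8; ≤3: 1 1 2 3 4 5 7 8 10 12 14 16 19 21 24; ≤4: 1 1 2 3 5 6 9 11 15 18 23 27 34 39 47; ≤5: 1 1 2 3 5 7 10 13 18 23 30 37 47 57 70; ≤6: 1 1 2 3 5 7 11 14 20 26 35 44 58 71 90; ≤7: 1 1 2 3 5 7 11 15 21 28 38 49 65 82 105; ≤8: 1 1 2 3 5 7 11 15 22 29 40 52 70 89 116; ≤9: 1 1 2 3 5 7 11 15 22 30 41 54 73 94 123; ≤10: 1 1 2 3 5 7 11 15 22 30 42 55 75 97 128; ≤11: 1 1 2 3 5 7 11 15 22 30 42 56 76 99 131. r_11(14) = 131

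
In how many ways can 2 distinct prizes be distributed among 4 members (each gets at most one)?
P(4,2) = 4!/(4-2)! = 12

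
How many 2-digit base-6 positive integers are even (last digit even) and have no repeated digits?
Last∈{0,2,4}. Last=0: 5. Last nonzero: 2×4×P(4,0) = 8. Total = 13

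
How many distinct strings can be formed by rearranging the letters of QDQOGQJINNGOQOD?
15! / (1! × 2! × 4! × 2! × 1! × 3! × 2!) = 1135134000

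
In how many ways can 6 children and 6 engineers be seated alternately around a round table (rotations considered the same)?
Fix one of the children: (6-1)! ways for the remaining children, × 6! ways for the engineers = 120 × 720 = 86400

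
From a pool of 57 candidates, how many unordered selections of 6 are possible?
C(57,6) = 57!/(6!×51!) = 36288252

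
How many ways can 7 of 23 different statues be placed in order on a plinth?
P(23,7) = 23!/(23-7)! = 1235591280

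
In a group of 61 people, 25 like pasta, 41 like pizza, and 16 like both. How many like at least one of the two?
|A∪B| = |A| + |B| - |A∩B| = 25 + 41 - 16 = 50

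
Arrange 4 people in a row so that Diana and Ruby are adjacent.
Treat as block: (4-1)! × 2! = 6 × 2 = 12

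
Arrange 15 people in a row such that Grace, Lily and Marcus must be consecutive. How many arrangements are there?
Treat the 3 as one block: (15-3+1)! × 3! = 6227020800 × 6 = 37362124800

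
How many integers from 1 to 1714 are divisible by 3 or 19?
⌊1714/3⌋ + ⌊1714/19⌋ - ⌊1714/57⌋ = 571 + 90 - 30 = 631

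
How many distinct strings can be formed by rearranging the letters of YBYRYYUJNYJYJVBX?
16! / (3! × 1! × 2! × 6! × 1! × 1! × 1! × 1!) = 2421619200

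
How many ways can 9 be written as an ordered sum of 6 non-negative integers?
C(9+6-1, 6-1) = C(14, 5) = 2002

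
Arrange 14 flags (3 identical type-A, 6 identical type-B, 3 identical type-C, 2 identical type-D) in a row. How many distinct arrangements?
14! / (3! × 6! × 3! × 2!) = 1681680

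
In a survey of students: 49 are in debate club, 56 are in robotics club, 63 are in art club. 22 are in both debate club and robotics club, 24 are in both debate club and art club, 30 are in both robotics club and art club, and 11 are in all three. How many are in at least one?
|A∪B∪C| = 49+56+63-22-24-30+11 = 103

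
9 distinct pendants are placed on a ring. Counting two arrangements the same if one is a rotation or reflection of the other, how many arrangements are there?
(9-1)!/2 = 40320/2 = 20160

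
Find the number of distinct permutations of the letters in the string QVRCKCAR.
8! / (2! × 1! × 1! × 2! × 1! × 1!) = 10080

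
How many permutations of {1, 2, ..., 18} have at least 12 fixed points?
Exactly j fixed points: C(18,j)·!(18-j); sum over j ≥ 12 (derangement numbers via !m = (m-1)·(!(m-1) + !(m-2)): !0..!6 = 1, 0, 1, 2, 9, 44, 265). Σ_{j=12}^{18} C(18,j)·!(18-j) = C(18,12)·!6 + C(18,13)·!5 + C(18,14)·!4 + C(18,15)·!3 + C(18,16)·!2 + C(18,17)·!1 + C(18,18)·!0 = 18564·265 + 8568·44 + 3060·9 + 816·2 + 153·1 + 18·0 + 1·1 = 5325778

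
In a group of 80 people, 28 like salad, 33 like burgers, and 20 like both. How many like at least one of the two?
|A∪B| = |A| + |B| - |A∩B| = 28 + 33 - 20 = 41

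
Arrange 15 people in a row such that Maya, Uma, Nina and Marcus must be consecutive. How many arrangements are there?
Treat the 4 as one block: (15-4+1)! × 4! = 479001600 × 24 = 11496038400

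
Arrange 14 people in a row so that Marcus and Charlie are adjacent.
Treat as block: (14-1)! × 2! = 6227020800 × 2 = 12454041600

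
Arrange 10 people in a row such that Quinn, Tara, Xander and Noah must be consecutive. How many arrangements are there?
Treat the 4 as one block: (10-4+1)! × 4! = 5040 × 24 = 120960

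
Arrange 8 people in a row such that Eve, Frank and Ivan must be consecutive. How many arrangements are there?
Treat the 3 as one block: (8-3+1)! × 3! = 720 × 6 = 4320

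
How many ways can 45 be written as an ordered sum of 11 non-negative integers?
C(45+11-1, 11-1) = C(55, 10) = 29248649430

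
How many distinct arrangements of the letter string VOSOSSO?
7! / (1! × 3! × 3!) = 140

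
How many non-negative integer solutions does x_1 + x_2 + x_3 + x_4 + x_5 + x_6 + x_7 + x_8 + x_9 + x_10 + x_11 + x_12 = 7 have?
C(7+12-1, 12-1) = C(18, 11) = 31824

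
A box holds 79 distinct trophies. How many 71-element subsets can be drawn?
C(79,71) = 79!/(71!×8!) = 26088783435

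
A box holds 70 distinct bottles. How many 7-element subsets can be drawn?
C(70,7) = 70!/(7!×63!) = 1198774720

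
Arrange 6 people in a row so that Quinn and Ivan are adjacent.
Treat as block: (6-1)! × 2! = 120 × 2 = 240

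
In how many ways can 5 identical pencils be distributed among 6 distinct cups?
C(5+6-1, 6-1) = C(10, 5) = 252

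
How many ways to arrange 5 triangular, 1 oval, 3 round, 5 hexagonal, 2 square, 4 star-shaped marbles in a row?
20! / (5! × 1! × 3! × 5! × 2! × 4!) = 586637251200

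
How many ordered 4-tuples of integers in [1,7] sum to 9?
Coefficient of x^9 in (x + x² + ... + x^7)^4. By inclusion-exclusion on dice exceeding 7: Σ_j (-1)^j C(4,j)·C(9-1-7j, 3) = C(4,0)·C(8,3) = 1·56 = 56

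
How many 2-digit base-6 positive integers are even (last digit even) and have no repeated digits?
Last∈{0,2,4}. Last=0: 5. Last nonzero: 2×4×P(4,0) = 8. Total = 13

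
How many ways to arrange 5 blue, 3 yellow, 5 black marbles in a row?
13! / (5! × 3! × 5!) = 72072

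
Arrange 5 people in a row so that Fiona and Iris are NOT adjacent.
Total - adjacent = 5! - (5-1)!×2 = 120 - 48 = 72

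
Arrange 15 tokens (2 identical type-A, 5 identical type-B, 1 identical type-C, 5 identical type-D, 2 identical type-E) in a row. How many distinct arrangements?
15! / (2! × 5! × 1! × 5! × 2!) = 22702680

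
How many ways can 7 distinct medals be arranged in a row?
7! = 5040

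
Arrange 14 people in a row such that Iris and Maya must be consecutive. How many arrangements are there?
Treat the 2 as one block: (14-2+1)! × 2! = 6227020800 × 2 = 12454041600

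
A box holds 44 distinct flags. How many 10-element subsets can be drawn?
C(44,10) = 44!/(10!×34!) = 2481256778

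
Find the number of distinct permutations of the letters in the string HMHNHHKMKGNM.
12! / (2! × 2! × 4! × 1! × 3!) = 831600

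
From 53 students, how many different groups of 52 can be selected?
C(53,52) = 53!/(52!×1!) = 53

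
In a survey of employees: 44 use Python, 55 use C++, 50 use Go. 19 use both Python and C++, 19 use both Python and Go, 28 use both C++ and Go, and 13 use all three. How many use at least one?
|A∪B∪C| = 44+55+50-19-19-28+13 = 96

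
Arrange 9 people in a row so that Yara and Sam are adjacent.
Treat as block: (9-1)! × 2! = 40320 × 2 = 80640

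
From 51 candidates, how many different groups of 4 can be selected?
C(51,4) = 51!/(4!×47!) = 249900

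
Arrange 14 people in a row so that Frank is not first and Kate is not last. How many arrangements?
By inclusion-exclusion: 14! - 2×(14-1)! + (14-2)! = 87178291200 - 12454041600 + 479001600 = 75203251200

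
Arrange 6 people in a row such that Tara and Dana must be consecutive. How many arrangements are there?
Treat the 2 as one block: (6-2+1)! × 2! = 120 × 2 = 240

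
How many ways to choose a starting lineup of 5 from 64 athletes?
C(64,5) = 64!/(5!×59!) = 7624512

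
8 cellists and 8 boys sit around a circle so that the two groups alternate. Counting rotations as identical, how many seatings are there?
Fix one of the cellists: (8-1)! ways for the remaining cellists, × 8! ways for the boys = 5040 × 40320 = 203212800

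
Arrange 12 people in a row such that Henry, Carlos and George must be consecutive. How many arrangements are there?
Treat the 3 as one block: (12-3+1)! × 3! = 3628800 × 6 = 21772800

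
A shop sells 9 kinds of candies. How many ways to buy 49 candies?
C(49+9-1, 9-1) = C(57, 8) = 1652411475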